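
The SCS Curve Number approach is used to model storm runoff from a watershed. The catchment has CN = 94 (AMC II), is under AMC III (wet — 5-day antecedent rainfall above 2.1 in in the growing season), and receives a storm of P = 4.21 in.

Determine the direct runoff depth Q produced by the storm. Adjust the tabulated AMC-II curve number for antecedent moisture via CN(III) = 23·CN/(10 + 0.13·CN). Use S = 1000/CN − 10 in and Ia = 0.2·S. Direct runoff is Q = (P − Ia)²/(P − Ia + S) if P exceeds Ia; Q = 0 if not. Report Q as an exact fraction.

Wet (AMC III): CN(III) = 23·94/(10 + 0.13·94) = 2162/(1111/50) = 108100/1111 ≈ 97.300
Retention S: 1000/CN − 10 with CN=97.300 → S = 300/1081 ≈ 0.278 in
Ia = 0.2S: 0.2·0.278 = 0.056 in (exactly 60/1081)
Excess rainfall: 4.210 − 0.056 = 4.154 in; P > Ia so Q > 0
Q: (449101/108100)² ÷ (479101/108100) = 201691708201/51790818100 in (≈ 3.894 in)

Q = 201691708201/51790818100 in ≈ 3.894 in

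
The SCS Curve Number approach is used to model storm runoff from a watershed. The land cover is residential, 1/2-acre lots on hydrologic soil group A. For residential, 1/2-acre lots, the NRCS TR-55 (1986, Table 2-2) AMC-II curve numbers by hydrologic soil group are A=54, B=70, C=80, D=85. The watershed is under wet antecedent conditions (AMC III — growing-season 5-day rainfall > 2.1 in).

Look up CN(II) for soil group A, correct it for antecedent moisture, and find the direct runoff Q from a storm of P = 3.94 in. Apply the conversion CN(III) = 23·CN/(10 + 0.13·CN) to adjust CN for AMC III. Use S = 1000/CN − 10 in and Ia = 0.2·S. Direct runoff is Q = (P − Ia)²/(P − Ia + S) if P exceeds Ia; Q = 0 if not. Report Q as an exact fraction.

Q = 18653761/12580650 in ≈ 1.483 in

NRCS table: residential, 1/2-acre lots, soil group A → CN(II) = 54
Wet (AMC III): CN(III) = 23·54/(10 + 0.13·54) = 1242/(851/50) = 2700/37 ≈ 72.973
Retention S: 1000/CN − 10 with CN=72.973 → S = 100/27 ≈ 3.704 in
Ia = 0.2·(100/27) = 20/27 in ≈ 0.741 in
Excess rainfall: 3.940 − 0.741 = 3.199 in; P > Ia so Q > 0
Q: (4319/1350)² ÷ (9319/1350) = 18653761/12580650 in (≈ 1.483 in)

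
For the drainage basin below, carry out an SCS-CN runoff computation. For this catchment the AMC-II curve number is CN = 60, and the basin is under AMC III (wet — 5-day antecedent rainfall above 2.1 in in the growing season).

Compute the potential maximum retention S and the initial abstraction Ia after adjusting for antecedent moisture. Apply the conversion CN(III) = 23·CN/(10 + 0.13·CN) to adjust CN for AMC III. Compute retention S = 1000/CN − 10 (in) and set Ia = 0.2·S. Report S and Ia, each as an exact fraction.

Wet (AMC III): CN(III) = 23·60/(10 + 0.13·60) = 1380/(89/5) = 6900/89 ≈ 77.528
S = 1000/(6900/89) − 10 = 200/69 in ≈ 2.899 in
Ia = 0.2·(200/69) = 40/69 in ≈ 0.580 in

S = 200/69 in ≈ 2.899 in; Ia = 40/69 in ≈ 0.580 in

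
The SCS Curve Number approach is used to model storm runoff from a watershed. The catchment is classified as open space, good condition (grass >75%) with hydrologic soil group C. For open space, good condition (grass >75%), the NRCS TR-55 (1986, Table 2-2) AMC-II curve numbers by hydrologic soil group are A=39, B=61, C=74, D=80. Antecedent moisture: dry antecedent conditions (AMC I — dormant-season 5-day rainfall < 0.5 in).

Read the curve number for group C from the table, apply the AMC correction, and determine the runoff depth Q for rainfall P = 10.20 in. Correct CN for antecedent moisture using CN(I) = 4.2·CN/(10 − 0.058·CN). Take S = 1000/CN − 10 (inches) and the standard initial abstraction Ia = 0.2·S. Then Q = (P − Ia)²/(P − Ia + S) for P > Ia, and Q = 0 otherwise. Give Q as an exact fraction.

Q = 1097398129/254960895 in ≈ 4.304 in

NRCS table: open space, good condition (grass >75%), soil group C → CN(II) = 74
CN(I) from CN(II)=74: (4.2·74)/(10 − 0.058·74) = 77700/1427 ≈ 54.450
S = 1000/(77700/1427) − 10 = 6500/777 in ≈ 8.366 in
Ia = 0.2·(6500/777) = 1300/777 in ≈ 1.673 in
Since P=10.200 > Ia=1.673: effective rainfall P−Ia = 33127/3885 in
Runoff Q = (P−Ia)²/(P−Ia+S) = (8.527)²/(8.527+8.366) = 1097398129/254960895 ≈ 4.304 in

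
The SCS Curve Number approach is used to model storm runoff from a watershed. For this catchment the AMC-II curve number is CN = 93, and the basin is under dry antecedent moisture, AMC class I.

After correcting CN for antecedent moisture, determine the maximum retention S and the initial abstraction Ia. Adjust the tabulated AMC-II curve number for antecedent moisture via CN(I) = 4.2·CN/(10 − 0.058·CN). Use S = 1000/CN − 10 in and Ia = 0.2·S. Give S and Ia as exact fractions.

Adjust CN=93 to AMC I: 4.2·93/(10 − 0.058·93) → (1953/5) ÷ (2303/500) = 27900/329 ≈ 84.802
Max retention: S = 1000/(27900/329) − 10 = 500/279 in (≈ 1.792 in)
Ia = 0.2S: 0.2·1.792 = 0.358 in (exactly 100/279)

S = 500/279 in ≈ 1.792 in; Ia = 100/279 in ≈ 0.358 in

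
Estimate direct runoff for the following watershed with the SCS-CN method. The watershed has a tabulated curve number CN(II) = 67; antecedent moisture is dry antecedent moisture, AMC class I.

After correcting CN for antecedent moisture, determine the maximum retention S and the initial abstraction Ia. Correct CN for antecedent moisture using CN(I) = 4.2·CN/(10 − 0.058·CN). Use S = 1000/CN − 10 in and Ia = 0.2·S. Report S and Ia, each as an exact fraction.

Adjust CN=67 to AMC I: 4.2·67/(10 − 0.058·67) → (1407/5) ÷ (3057/500) = 46900/1019 ≈ 46.026
Max retention: S = 1000/(46900/1019) − 10 = 5500/469 in (≈ 11.727 in)
Initial abstraction Ia = S/5 = (5500/469)/5 = 1100/469 ≈ 2.345 in

S = 5500/469 in ≈ 11.727 in; Ia = 1100/469 in ≈ 2.345 in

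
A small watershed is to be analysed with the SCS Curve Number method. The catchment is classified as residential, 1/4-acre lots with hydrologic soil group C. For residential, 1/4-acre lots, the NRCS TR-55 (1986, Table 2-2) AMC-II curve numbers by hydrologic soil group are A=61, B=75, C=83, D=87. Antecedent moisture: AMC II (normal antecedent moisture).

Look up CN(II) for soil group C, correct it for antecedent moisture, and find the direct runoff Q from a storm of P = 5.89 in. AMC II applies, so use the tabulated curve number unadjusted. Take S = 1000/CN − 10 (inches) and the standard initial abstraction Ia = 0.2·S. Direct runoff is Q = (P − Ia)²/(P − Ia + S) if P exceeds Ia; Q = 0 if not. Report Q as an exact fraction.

NRCS table: residential, 1/4-acre lots, soil group C → CN(II) = 83
Average conditions: CN = 83 (no AMC adjustment).
S = 1000/83 − 10 = 170/83 in ≈ 2.048 in
Initial abstraction Ia = S/5 = (170/83)/5 = 34/83 ≈ 0.410 in
P − Ia = 5.890 − 0.410 = 45487/8300 ≈ 5.480 in (> 0, runoff occurs)
Q: (45487/8300)² ÷ (62487/8300) = 2069067169/518642100 in (≈ 3.989 in)

Q = 2069067169/518642100 in ≈ 3.989 in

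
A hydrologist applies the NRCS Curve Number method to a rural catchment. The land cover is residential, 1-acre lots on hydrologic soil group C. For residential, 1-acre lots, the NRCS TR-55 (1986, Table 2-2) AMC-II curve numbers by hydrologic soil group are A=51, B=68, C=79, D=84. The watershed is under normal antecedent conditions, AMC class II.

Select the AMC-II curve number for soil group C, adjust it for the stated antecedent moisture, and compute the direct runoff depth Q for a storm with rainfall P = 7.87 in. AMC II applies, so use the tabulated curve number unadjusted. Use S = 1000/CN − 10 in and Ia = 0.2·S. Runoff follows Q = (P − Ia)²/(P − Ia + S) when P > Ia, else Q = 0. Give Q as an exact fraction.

Q = 3360868729/623886700 in ≈ 5.387 in

NRCS table: residential, 1-acre lots, soil group C → CN(II) = 79
Average conditions: CN = 79 (no AMC adjustment).
Max retention: S = 1000/79 − 10 = 210/79 in (≈ 2.658 in)
Ia = 0.2·(210/79) = 42/79 in ≈ 0.532 in
Since P=7.870 > Ia=0.532: effective rainfall P−Ia = 57973/7900 in
Q: (57973/7900)² ÷ (78973/7900) = 3360868729/623886700 in (≈ 5.387 in)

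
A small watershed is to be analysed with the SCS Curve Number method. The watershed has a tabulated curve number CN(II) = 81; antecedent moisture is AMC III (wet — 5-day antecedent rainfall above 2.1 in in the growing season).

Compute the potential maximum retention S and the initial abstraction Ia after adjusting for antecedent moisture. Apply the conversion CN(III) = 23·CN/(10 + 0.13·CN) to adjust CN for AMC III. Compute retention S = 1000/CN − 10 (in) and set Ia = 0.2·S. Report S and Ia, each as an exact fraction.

S = 1900/1863 in ≈ 1.020 in; Ia = 380/1863 in ≈ 0.204 in

Wet (AMC III): CN(III) = 23·81/(10 + 0.13·81) = 1863/(2053/100) = 186300/2053 ≈ 90.745
Retention S: 1000/CN − 10 with CN=90.745 → S = 1900/1863 ≈ 1.020 in
Initial abstraction Ia = S/5 = (1900/1863)/5 = 380/1863 ≈ 0.204 in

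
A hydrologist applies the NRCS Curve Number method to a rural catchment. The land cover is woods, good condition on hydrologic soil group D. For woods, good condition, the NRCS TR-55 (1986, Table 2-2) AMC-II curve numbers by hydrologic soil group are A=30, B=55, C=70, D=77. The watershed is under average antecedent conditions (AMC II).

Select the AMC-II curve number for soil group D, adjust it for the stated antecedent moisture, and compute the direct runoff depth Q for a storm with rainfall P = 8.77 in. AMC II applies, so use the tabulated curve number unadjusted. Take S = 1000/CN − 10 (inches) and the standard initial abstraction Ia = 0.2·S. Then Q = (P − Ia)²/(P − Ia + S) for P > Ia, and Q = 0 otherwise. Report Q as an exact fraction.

NRCS table: woods, good condition, soil group D → CN(II) = 77
CN(II) = 77; AMC II needs no correction.
S = 1000/77 − 10 = 230/77 in ≈ 2.987 in
Ia = 0.2·(230/77) = 46/77 in ≈ 0.597 in
Since P=8.770 > Ia=0.597: effective rainfall P−Ia = 62929/7700 in
Runoff Q = (P−Ia)²/(P−Ia+S) = (8.173)²/(8.173+2.987) = 3960059041/661653300 ≈ 5.985 in

Q = 3960059041/661653300 in ≈ 5.985 in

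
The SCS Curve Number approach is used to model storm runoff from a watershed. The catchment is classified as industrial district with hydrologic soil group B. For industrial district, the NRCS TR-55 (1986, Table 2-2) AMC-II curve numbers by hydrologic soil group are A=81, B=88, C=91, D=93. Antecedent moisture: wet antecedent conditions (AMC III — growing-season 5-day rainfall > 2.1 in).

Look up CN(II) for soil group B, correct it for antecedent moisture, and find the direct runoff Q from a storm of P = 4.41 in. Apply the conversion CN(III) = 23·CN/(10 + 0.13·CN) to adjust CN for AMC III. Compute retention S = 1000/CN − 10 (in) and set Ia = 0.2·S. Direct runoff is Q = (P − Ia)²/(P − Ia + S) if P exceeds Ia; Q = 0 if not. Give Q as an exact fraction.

NRCS table: industrial district, soil group B → CN(II) = 88
Adjust CN=88 to AMC III: 23·88/(10 + 0.13·88) → 2024 ÷ (536/25) = 6325/67 ≈ 94.403
S = 1000/(6325/67) − 10 = 150/253 in ≈ 0.593 in
Ia = 0.2·(150/253) = 30/253 in ≈ 0.119 in
Excess rainfall: 4.410 − 0.119 = 4.291 in; P > Ia so Q > 0
Q: (108573/25300)² ÷ (123573/25300) = 3929365443/1042132300 in (≈ 3.771 in)

Q = 3929365443/1042132300 in ≈ 3.771 in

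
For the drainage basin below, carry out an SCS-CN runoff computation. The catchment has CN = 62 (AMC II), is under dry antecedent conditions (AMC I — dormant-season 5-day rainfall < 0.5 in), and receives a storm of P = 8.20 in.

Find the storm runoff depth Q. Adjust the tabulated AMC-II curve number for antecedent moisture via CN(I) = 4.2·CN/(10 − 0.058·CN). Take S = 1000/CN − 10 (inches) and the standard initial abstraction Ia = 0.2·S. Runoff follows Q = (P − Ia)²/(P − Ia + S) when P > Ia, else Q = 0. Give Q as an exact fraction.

Q = 295530481/210569205 in ≈ 1.403 in

Adjust CN=62 to AMC I: 4.2·62/(10 − 0.058·62) → (1302/5) ÷ (1601/250) = 65100/1601 ≈ 40.662
Max retention: S = 1000/(65100/1601) − 10 = 9500/651 in (≈ 14.593 in)
Ia = 0.2·(9500/651) = 1900/651 in ≈ 2.919 in
P − Ia = 8.200 − 2.919 = 17191/3255 ≈ 5.281 in (> 0, runoff occurs)
Q = (17191/3255)²/((17191/3255) + 9500/651) = (295530481/10595025)/(64691/3255) = 295530481/210569205 in ≈ 1.403 in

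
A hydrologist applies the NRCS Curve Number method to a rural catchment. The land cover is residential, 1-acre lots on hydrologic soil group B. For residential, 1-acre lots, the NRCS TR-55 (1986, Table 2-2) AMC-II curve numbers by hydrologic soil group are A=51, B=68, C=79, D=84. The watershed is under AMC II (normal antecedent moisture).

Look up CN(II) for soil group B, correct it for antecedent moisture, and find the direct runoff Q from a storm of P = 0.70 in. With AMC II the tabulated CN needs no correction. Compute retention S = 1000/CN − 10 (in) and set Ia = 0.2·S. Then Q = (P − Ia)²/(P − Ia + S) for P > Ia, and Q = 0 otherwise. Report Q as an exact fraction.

NRCS table: residential, 1-acre lots, soil group B → CN(II) = 68
Average conditions: CN = 68 (no AMC adjustment).
Max retention: S = 1000/68 − 10 = 80/17 in (≈ 4.706 in)
Ia = 0.2·(80/17) = 16/17 in ≈ 0.941 in
P = 0.700 ≤ Ia = 0.941 in: entire storm abstracted, Q = 0.

Q = 0 in ≈ 0.000 in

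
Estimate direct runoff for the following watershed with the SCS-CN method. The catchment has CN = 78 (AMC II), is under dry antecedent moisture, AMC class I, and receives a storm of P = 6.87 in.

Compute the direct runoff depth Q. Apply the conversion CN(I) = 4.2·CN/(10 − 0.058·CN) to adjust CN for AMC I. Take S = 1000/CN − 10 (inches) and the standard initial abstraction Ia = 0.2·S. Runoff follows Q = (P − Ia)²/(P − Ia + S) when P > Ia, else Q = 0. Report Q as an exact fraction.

Dry (AMC I): CN(I) = 4.2·78/(10 − 0.058·78) = (1638/5)/(1369/250) = 81900/1369 ≈ 59.825
S = 1000/(81900/1369) − 10 = 5500/819 in ≈ 6.716 in
Ia = 0.2S: 0.2·6.716 = 1.343 in (exactly 1100/819)
Since P=6.870 > Ia=1.343: effective rainfall P−Ia = 452653/81900 in
Runoff Q = (P−Ia)²/(P−Ia+S) = (5.527)²/(5.527+6.716) = 204894738409/82117280700 ≈ 2.495 in

Q = 204894738409/82117280700 in ≈ 2.495 in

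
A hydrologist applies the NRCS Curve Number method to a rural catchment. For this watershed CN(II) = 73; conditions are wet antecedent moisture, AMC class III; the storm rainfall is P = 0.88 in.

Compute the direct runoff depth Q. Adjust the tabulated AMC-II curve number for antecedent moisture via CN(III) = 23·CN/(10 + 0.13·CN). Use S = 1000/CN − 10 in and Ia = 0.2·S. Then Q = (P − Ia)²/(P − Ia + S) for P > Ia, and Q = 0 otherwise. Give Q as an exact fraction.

Q = 274669922/1908561275 in ≈ 0.144 in

CN(III) from CN(II)=73: (23·73)/(10 + 0.13·73) = 167900/1949 ≈ 86.147
Max retention: S = 1000/(167900/1949) − 10 = 2700/1679 in (≈ 1.608 in)
Ia = 0.2S: 0.2·1.608 = 0.322 in (exactly 540/1679)
Since P=0.880 > Ia=0.322: effective rainfall P−Ia = 23438/41975 in
Q: (23438/41975)² ÷ (90938/41975) = 274669922/1908561275 in (≈ 0.144 in)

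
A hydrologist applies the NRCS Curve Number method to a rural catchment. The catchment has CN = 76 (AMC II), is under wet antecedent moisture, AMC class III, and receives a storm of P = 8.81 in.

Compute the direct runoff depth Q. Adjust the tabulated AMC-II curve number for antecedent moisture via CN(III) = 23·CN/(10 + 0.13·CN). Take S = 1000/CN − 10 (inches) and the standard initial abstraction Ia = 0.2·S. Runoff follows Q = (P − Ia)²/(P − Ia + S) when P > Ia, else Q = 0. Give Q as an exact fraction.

Q = 139126762009/18921968900 in ≈ 7.353 in

CN(III) from CN(II)=76: (23·76)/(10 + 0.13·76) = 43700/497 ≈ 87.928
S = 1000/(43700/497) − 10 = 600/437 in ≈ 1.373 in
Initial abstraction Ia = S/5 = (600/437)/5 = 120/437 ≈ 0.275 in
Excess rainfall: 8.810 − 0.275 = 8.535 in; P > Ia so Q > 0
Q: (372997/43700)² ÷ (432997/43700) = 139126762009/18921968900 in (≈ 7.353 in)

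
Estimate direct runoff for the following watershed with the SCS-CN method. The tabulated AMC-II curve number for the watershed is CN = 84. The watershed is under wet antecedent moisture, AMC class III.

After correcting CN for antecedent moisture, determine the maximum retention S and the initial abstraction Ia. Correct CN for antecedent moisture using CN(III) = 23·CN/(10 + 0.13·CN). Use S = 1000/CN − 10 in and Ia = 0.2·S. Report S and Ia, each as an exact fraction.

CN(III) from CN(II)=84: (23·84)/(10 + 0.13·84) = 48300/523 ≈ 92.352
S = 1000/(48300/523) − 10 = 400/483 in ≈ 0.828 in
Ia = 0.2·(400/483) = 80/483 in ≈ 0.166 in

S = 400/483 in ≈ 0.828 in; Ia = 80/483 in ≈ 0.166 in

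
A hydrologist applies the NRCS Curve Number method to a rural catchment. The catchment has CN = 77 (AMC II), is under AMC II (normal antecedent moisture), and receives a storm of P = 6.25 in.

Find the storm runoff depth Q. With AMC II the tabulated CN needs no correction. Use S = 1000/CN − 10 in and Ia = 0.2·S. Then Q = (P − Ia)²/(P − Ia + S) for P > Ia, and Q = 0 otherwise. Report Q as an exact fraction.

Q = 3031081/819588 in ≈ 3.698 in

AMC II — tabulated CN = 77 applies directly.
Retention S: 1000/CN − 10 with CN=77.000 → S = 230/77 ≈ 2.987 in
Initial abstraction Ia = S/5 = (230/77)/5 = 46/77 ≈ 0.597 in
Since P=6.250 > Ia=0.597: effective rainfall P−Ia = 1741/308 in
Q: (1741/308)² ÷ (2661/308) = 3031081/819588 in (≈ 3.698 in)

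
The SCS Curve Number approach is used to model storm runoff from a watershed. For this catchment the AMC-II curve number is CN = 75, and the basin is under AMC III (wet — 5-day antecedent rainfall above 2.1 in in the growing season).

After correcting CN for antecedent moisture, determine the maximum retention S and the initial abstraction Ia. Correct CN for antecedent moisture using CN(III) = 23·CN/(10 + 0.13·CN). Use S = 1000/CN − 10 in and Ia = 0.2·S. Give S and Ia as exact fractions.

S = 100/69 in ≈ 1.449 in; Ia = 20/69 in ≈ 0.290 in

Wet (AMC III): CN(III) = 23·75/(10 + 0.13·75) = 1725/(79/4) = 6900/79 ≈ 87.342
Retention S: 1000/CN − 10 with CN=87.342 → S = 100/69 ≈ 1.449 in
Ia = 0.2S: 0.2·1.449 = 0.290 in (exactly 20/69)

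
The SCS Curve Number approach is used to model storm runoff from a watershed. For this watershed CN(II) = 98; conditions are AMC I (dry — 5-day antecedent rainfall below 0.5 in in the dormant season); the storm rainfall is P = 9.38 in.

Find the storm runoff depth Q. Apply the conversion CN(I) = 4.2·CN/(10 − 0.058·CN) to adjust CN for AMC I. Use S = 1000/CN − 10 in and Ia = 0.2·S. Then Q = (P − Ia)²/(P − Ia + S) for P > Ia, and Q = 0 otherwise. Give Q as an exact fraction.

Adjust CN=98 to AMC I: 4.2·98/(10 − 0.058·98) → (2058/5) ÷ (1079/250) = 102900/1079 ≈ 95.366
S = 1000/(102900/1079) − 10 = 500/1029 in ≈ 0.486 in
Initial abstraction Ia = S/5 = (500/1029)/5 = 100/1029 ≈ 0.097 in
Since P=9.380 > Ia=0.097: effective rainfall P−Ia = 477601/51450 in
Q = (477601/51450)²/((477601/51450) + 500/1029) = (228102715201/2647102500)/(502601/51450) = 228102715201/25858821450 in ≈ 8.821 in

Q = 228102715201/25858821450 in ≈ 8.821 in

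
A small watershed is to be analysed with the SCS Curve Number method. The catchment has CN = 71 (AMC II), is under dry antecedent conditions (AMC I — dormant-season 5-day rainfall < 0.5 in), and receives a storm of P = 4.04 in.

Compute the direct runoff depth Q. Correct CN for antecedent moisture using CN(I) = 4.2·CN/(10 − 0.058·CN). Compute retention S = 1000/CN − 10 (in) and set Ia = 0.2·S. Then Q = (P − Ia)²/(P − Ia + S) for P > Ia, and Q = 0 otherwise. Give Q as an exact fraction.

CN(I) from CN(II)=71: (4.2·71)/(10 − 0.058·71) = 149100/2941 ≈ 50.697
S = 1000/(149100/2941) − 10 = 14500/1491 in ≈ 9.725 in
Initial abstraction Ia = S/5 = (14500/1491)/5 = 2900/1491 ≈ 1.945 in
Since P=4.040 > Ia=1.945: effective rainfall P−Ia = 78091/37275 in
Q: (78091/37275)² ÷ (440591/37275) = 6098204281/16423029525 in (≈ 0.371 in)

Q = 6098204281/16423029525 in ≈ 0.371 in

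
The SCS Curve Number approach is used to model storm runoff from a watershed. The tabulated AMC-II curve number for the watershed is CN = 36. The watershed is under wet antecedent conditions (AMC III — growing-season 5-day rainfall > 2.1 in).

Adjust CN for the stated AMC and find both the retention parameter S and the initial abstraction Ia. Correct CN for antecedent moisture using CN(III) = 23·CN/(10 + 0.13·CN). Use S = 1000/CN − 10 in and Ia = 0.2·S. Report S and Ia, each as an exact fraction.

S = 1600/207 in ≈ 7.729 in; Ia = 320/207 in ≈ 1.546 in

Adjust CN=36 to AMC III: 23·36/(10 + 0.13·36) → 828 ÷ (367/25) = 20700/367 ≈ 56.403
Max retention: S = 1000/(20700/367) − 10 = 1600/207 in (≈ 7.729 in)
Ia = 0.2S: 0.2·7.729 = 1.546 in (exactly 320/207)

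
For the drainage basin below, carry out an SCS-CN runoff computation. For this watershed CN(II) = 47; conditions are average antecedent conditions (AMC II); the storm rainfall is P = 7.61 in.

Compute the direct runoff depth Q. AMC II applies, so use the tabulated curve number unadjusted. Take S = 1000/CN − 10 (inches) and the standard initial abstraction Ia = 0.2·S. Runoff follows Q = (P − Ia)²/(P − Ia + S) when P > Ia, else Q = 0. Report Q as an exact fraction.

Q = 633377889/367384900 in ≈ 1.724 in

CN(II) = 47; AMC II needs no correction.
S = 1000/47 − 10 = 530/47 in ≈ 11.277 in
Ia = 0.2S: 0.2·11.277 = 2.255 in (exactly 106/47)
Excess rainfall: 7.610 − 2.255 = 5.355 in; P > Ia so Q > 0
Runoff Q = (P−Ia)²/(P−Ia+S) = (5.355)²/(5.355+11.277) = 633377889/367384900 ≈ 1.724 in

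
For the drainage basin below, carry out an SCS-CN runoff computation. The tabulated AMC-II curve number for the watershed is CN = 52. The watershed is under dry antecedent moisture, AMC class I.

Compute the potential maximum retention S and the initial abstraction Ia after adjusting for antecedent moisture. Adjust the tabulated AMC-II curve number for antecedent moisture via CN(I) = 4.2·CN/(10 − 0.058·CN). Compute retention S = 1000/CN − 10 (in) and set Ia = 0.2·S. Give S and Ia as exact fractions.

CN(I) from CN(II)=52: (4.2·52)/(10 − 0.058·52) = 9100/291 ≈ 31.271
S = 1000/(9100/291) − 10 = 2000/91 in ≈ 21.978 in
Ia = 0.2·(2000/91) = 400/91 in ≈ 4.396 in

S = 2000/91 in ≈ 21.978 in; Ia = 400/91 in ≈ 4.396 in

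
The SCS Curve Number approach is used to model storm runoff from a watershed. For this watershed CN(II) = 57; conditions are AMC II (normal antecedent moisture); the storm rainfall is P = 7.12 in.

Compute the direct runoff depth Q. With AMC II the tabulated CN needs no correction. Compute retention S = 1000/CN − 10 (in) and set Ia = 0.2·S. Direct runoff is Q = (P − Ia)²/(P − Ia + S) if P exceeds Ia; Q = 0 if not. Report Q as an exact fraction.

AMC II — tabulated CN = 57 applies directly.
Retention S: 1000/CN − 10 with CN=57.000 → S = 430/57 ≈ 7.544 in
Ia = 0.2·(430/57) = 86/57 in ≈ 1.509 in
Since P=7.120 > Ia=1.509: effective rainfall P−Ia = 7996/1425 in
Q: (7996/1425)² ÷ (18746/1425) = 31968008/13356525 in (≈ 2.393 in)

Q = 31968008/13356525 in ≈ 2.393 in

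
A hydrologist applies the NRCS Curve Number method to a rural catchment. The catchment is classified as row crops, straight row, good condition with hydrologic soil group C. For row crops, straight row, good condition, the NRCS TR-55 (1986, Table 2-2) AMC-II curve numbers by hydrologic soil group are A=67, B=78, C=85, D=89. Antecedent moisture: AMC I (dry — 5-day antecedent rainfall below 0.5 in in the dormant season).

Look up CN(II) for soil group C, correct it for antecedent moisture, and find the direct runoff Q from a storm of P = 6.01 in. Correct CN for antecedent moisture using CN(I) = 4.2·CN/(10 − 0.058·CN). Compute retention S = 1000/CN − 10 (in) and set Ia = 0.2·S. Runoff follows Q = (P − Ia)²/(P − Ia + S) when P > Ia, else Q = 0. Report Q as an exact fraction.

NRCS table: row crops, straight row, good condition, soil group C → CN(II) = 85
Adjust CN=85 to AMC I: 4.2·85/(10 − 0.058·85) → 357 ÷ (507/100) = 11900/169 ≈ 70.414
Retention S: 1000/CN − 10 with CN=70.414 → S = 500/119 ≈ 4.202 in
Initial abstraction Ia = S/5 = (500/119)/5 = 100/119 ≈ 0.840 in
P − Ia = 6.010 − 0.840 = 61519/11900 ≈ 5.170 in (> 0, runoff occurs)
Runoff Q = (P−Ia)²/(P−Ia+S) = (5.170)²/(5.170+4.202) = 3784587361/1327076100 ≈ 2.852 in

Q = 3784587361/1327076100 in ≈ 2.852 in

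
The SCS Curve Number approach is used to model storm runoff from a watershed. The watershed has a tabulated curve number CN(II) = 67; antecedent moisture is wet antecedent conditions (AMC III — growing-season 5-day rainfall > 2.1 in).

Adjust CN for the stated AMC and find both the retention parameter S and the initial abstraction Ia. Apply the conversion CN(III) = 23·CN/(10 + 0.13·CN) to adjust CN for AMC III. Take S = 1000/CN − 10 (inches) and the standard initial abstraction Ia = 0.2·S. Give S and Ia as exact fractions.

S = 3300/1541 in ≈ 2.141 in; Ia = 660/1541 in ≈ 0.428 in

Wet (AMC III): CN(III) = 23·67/(10 + 0.13·67) = 1541/(1871/100) = 154100/1871 ≈ 82.362
Max retention: S = 1000/(154100/1871) − 10 = 3300/1541 in (≈ 2.141 in)
Initial abstraction Ia = S/5 = (3300/1541)/5 = 660/1541 ≈ 0.428 in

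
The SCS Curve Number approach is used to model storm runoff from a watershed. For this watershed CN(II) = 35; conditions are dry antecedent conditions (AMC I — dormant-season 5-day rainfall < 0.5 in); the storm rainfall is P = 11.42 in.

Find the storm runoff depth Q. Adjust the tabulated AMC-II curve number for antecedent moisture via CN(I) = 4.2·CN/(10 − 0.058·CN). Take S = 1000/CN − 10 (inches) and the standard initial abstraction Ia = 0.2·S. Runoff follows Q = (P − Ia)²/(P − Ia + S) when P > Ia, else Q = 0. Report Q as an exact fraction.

Q = 358609969/2527936950 in ≈ 0.142 in

Dry (AMC I): CN(I) = 4.2·35/(10 − 0.058·35) = 147/(797/100) = 14700/797 ≈ 18.444
Max retention: S = 1000/(14700/797) − 10 = 6500/147 in (≈ 44.218 in)
Ia = 0.2·(6500/147) = 1300/147 in ≈ 8.844 in
Since P=11.420 > Ia=8.844: effective rainfall P−Ia = 18937/7350 in
Runoff Q = (P−Ia)²/(P−Ia+S) = (2.576)²/(2.576+44.218) = 358609969/2527936950 ≈ 0.142 in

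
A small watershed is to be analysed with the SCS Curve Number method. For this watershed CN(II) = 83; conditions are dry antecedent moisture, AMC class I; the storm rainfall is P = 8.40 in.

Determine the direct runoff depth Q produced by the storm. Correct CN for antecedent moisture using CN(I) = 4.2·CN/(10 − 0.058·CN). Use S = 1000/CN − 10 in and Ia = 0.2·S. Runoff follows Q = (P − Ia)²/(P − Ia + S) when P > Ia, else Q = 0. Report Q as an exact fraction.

Adjust CN=83 to AMC I: 4.2·83/(10 − 0.058·83) → (1743/5) ÷ (2593/500) = 174300/2593 ≈ 67.219
Max retention: S = 1000/(174300/2593) − 10 = 8500/1743 in (≈ 4.877 in)
Initial abstraction Ia = S/5 = (8500/1743)/5 = 1700/1743 ≈ 0.975 in
Excess rainfall: 8.400 − 0.975 = 7.425 in; P > Ia so Q > 0
Q: (64706/8715)² ÷ (107206/8715) = 2093433218/467150145 in (≈ 4.481 in)

Q = 2093433218/467150145 in ≈ 4.481 in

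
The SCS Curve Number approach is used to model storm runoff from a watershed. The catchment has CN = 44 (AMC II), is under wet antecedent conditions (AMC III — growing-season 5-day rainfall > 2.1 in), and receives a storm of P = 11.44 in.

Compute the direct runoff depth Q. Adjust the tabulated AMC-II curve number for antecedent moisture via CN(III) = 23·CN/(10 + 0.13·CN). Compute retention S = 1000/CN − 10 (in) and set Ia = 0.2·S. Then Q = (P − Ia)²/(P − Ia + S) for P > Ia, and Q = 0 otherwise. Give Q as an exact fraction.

Q = 2135834082/317382175 in ≈ 6.730 in

Adjust CN=44 to AMC III: 23·44/(10 + 0.13·44) → 1012 ÷ (393/25) = 25300/393 ≈ 64.377
S = 1000/(25300/393) − 10 = 1400/253 in ≈ 5.534 in
Ia = 0.2S: 0.2·5.534 = 1.107 in (exactly 280/253)
Excess rainfall: 11.440 − 1.107 = 10.333 in; P > Ia so Q > 0
Runoff Q = (P−Ia)²/(P−Ia+S) = (10.333)²/(10.333+5.534) = 2135834082/317382175 ≈ 6.730 in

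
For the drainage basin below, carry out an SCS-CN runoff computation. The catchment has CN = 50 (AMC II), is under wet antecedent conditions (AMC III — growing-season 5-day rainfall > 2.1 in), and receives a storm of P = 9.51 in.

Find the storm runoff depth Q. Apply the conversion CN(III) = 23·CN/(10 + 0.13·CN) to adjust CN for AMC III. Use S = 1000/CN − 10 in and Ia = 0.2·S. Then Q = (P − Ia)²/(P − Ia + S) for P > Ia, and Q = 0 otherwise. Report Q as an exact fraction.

CN(III) from CN(II)=50: (23·50)/(10 + 0.13·50) = 2300/33 ≈ 69.697
Max retention: S = 1000/(2300/33) − 10 = 100/23 in (≈ 4.348 in)
Initial abstraction Ia = S/5 = (100/23)/5 = 20/23 ≈ 0.870 in
P − Ia = 9.510 − 0.870 = 19873/2300 ≈ 8.640 in (> 0, runoff occurs)
Runoff Q = (P−Ia)²/(P−Ia+S) = (8.640)²/(8.640+4.348) = 394936129/68707900 ≈ 5.748 in

Q = 394936129/68707900 in ≈ 5.748 in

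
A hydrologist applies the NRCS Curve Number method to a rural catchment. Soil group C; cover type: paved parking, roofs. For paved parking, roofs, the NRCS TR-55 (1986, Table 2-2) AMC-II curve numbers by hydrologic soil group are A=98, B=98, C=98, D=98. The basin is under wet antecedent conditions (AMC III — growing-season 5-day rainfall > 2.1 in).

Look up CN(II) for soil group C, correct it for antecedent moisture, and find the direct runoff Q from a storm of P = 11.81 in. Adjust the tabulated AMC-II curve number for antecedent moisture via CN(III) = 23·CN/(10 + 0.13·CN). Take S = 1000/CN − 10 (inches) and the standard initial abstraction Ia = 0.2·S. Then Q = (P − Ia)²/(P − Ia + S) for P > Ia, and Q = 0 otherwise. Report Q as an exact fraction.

Q = 1766206446169/150903834900 in ≈ 11.704 in

NRCS table: paved parking, roofs, soil group C → CN(II) = 98
CN(III) from CN(II)=98: (23·98)/(10 + 0.13·98) = 112700/1137 ≈ 99.120
S = 1000/(112700/1137) − 10 = 100/1127 in ≈ 0.089 in
Ia = 0.2S: 0.2·0.089 = 0.018 in (exactly 20/1127)
Since P=11.810 > Ia=0.018: effective rainfall P−Ia = 1328987/112700 in
Q: (1328987/112700)² ÷ (1338987/112700) = 1766206446169/150903834900 in (≈ 11.704 in)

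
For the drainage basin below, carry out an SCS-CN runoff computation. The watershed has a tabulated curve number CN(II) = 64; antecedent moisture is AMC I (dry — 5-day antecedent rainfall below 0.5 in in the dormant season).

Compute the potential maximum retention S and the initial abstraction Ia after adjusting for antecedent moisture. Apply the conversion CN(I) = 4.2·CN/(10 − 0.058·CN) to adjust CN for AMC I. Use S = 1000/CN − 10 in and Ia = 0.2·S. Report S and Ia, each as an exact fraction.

CN(I) from CN(II)=64: (4.2·64)/(10 − 0.058·64) = 5600/131 ≈ 42.748
S = 1000/(5600/131) − 10 = 375/28 in ≈ 13.393 in
Ia = 0.2S: 0.2·13.393 = 2.679 in (exactly 75/28)

S = 375/28 in ≈ 13.393 in; Ia = 75/28 in ≈ 2.679 in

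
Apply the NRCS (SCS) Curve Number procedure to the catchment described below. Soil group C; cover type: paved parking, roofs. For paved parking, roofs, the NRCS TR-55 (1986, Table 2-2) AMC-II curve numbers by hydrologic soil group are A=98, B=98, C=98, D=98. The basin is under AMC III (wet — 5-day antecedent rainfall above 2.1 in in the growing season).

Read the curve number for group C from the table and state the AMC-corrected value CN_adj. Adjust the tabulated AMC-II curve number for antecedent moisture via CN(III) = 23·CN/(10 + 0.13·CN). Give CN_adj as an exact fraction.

CN_adj = 112700/1137 ≈ 99.120

NRCS table: paved parking, roofs, soil group C → CN(II) = 98
Wet (AMC III): CN(III) = 23·98/(10 + 0.13·98) = 2254/(1137/50) = 112700/1137 ≈ 99.120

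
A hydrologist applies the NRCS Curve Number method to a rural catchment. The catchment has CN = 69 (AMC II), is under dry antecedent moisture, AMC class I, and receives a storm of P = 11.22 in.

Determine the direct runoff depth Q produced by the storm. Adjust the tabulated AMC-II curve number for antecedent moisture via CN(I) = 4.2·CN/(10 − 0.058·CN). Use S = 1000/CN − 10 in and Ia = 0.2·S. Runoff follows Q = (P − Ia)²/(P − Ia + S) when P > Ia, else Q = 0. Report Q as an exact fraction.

Q = 432817936321/103812808050 in ≈ 4.169 in

CN(I) from CN(II)=69: (4.2·69)/(10 − 0.058·69) = 144900/2999 ≈ 48.316
Max retention: S = 1000/(144900/2999) − 10 = 15500/1449 in (≈ 10.697 in)
Initial abstraction Ia = S/5 = (15500/1449)/5 = 3100/1449 ≈ 2.139 in
Since P=11.220 > Ia=2.139: effective rainfall P−Ia = 657889/72450 in
Q: (657889/72450)² ÷ (1432889/72450) = 432817936321/103812808050 in (≈ 4.169 in)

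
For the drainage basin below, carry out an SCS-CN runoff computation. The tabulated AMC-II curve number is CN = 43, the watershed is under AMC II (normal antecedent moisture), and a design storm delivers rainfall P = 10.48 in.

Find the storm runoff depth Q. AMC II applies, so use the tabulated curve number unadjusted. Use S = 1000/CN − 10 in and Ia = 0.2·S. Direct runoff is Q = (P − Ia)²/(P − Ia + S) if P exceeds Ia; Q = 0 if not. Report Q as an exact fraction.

Q = 35414528/12182975 in ≈ 2.907 in

Average conditions: CN = 43 (no AMC adjustment).
S = 1000/43 − 10 = 570/43 in ≈ 13.256 in
Ia = 0.2S: 0.2·13.256 = 2.651 in (exactly 114/43)
Since P=10.480 > Ia=2.651: effective rainfall P−Ia = 8416/1075 in
Q: (8416/1075)² ÷ (22666/1075) = 35414528/12182975 in (≈ 2.907 in)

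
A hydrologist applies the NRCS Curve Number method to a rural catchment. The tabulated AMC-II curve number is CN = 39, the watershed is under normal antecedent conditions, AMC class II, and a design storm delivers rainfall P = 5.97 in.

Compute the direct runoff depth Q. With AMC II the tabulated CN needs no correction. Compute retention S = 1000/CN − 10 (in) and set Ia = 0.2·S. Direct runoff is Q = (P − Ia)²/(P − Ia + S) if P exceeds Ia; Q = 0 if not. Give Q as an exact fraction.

Q = 122832889/281123700 in ≈ 0.437 in

CN(II) = 39; AMC II needs no correction.
S = 1000/39 − 10 = 610/39 in ≈ 15.641 in
Ia = 0.2·(610/39) = 122/39 in ≈ 3.128 in
Since P=5.970 > Ia=3.128: effective rainfall P−Ia = 11083/3900 in
Runoff Q = (P−Ia)²/(P−Ia+S) = (2.842)²/(2.842+15.641) = 122832889/281123700 ≈ 0.437 in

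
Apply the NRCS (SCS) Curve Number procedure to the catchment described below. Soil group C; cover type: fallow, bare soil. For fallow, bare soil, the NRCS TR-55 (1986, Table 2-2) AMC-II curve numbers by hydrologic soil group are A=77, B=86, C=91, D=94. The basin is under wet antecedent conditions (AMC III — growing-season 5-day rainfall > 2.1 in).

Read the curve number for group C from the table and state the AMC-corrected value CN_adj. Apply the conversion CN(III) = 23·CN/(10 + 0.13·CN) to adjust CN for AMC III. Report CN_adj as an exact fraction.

CN_adj = 209300/2183 ≈ 95.877

NRCS table: fallow, bare soil, soil group C → CN(II) = 91
Adjust CN=91 to AMC III: 23·91/(10 + 0.13·91) → 2093 ÷ (2183/100) = 209300/2183 ≈ 95.877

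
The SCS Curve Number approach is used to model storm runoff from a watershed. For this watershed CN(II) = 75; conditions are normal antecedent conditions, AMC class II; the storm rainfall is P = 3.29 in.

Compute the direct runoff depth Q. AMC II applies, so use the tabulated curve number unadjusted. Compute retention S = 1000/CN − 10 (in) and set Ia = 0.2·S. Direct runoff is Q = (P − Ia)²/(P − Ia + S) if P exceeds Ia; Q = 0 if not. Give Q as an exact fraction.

Q = 619369/536100 in ≈ 1.155 in

AMC II — tabulated CN = 75 applies directly.
S = 1000/75 − 10 = 10/3 in ≈ 3.333 in
Ia = 0.2·(10/3) = 2/3 in ≈ 0.667 in
P − Ia = 3.290 − 0.667 = 787/300 ≈ 2.623 in (> 0, runoff occurs)
Runoff Q = (P−Ia)²/(P−Ia+S) = (2.623)²/(2.623+3.333) = 619369/536100 ≈ 1.155 in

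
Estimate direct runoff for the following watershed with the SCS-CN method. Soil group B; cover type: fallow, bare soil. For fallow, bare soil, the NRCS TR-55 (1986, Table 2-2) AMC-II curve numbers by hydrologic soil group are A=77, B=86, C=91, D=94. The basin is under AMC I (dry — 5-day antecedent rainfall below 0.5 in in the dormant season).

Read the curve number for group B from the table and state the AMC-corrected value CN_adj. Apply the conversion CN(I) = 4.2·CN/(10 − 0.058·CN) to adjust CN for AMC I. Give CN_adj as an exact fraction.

CN_adj = 12900/179 ≈ 72.067

NRCS table: fallow, bare soil, soil group B → CN(II) = 86
Adjust CN=86 to AMC I: 4.2·86/(10 − 0.058·86) → (1806/5) ÷ (1253/250) = 12900/179 ≈ 72.067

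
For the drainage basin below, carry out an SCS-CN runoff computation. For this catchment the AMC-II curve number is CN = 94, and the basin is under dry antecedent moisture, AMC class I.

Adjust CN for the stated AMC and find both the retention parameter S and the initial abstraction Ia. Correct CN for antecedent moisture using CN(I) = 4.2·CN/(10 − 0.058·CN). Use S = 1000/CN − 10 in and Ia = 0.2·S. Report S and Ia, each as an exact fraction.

S = 500/329 in ≈ 1.520 in; Ia = 100/329 in ≈ 0.304 in

Adjust CN=94 to AMC I: 4.2·94/(10 − 0.058·94) → (1974/5) ÷ (1137/250) = 32900/379 ≈ 86.807
S = 1000/(32900/379) − 10 = 500/329 in ≈ 1.520 in
Ia = 0.2·(500/329) = 100/329 in ≈ 0.304 in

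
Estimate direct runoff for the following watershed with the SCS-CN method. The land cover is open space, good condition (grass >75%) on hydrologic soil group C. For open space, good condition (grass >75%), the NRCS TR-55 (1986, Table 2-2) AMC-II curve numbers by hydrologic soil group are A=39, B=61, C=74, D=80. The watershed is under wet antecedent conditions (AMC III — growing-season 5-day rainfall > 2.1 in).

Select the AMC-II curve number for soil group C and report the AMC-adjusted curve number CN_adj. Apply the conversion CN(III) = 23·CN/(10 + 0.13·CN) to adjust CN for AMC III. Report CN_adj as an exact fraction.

NRCS table: open space, good condition (grass >75%), soil group C → CN(II) = 74
Wet (AMC III): CN(III) = 23·74/(10 + 0.13·74) = 1702/(981/50) = 85100/981 ≈ 86.748

CN_adj = 85100/981 ≈ 86.748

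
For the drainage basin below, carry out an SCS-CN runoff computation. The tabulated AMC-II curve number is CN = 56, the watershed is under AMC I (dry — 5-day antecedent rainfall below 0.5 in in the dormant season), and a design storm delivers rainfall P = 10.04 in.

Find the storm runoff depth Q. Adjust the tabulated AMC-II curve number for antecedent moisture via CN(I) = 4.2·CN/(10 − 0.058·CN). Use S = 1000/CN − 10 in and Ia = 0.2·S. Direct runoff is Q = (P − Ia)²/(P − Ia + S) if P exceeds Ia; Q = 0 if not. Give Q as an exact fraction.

Q = 535783609/337721475 in ≈ 1.586 in

Dry (AMC I): CN(I) = 4.2·56/(10 − 0.058·56) = (1176/5)/(844/125) = 7350/211 ≈ 34.834
Retention S: 1000/CN − 10 with CN=34.834 → S = 2750/147 ≈ 18.707 in
Ia = 0.2S: 0.2·18.707 = 3.741 in (exactly 550/147)
Since P=10.040 > Ia=3.741: effective rainfall P−Ia = 23147/3675 in
Q = (23147/3675)²/((23147/3675) + 2750/147) = (535783609/13505625)/(91897/3675) = 535783609/337721475 in ≈ 1.586 in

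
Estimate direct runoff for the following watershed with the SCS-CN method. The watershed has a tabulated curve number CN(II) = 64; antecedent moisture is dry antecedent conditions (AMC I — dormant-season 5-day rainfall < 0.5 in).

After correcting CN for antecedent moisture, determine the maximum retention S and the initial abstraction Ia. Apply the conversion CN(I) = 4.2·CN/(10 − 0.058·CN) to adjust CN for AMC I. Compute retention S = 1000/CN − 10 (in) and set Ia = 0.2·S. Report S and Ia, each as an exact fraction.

CN(I) from CN(II)=64: (4.2·64)/(10 − 0.058·64) = 5600/131 ≈ 42.748
Max retention: S = 1000/(5600/131) − 10 = 375/28 in (≈ 13.393 in)
Initial abstraction Ia = S/5 = (375/28)/5 = 75/28 ≈ 2.679 in

S = 375/28 in ≈ 13.393 in; Ia = 75/28 in ≈ 2.679 in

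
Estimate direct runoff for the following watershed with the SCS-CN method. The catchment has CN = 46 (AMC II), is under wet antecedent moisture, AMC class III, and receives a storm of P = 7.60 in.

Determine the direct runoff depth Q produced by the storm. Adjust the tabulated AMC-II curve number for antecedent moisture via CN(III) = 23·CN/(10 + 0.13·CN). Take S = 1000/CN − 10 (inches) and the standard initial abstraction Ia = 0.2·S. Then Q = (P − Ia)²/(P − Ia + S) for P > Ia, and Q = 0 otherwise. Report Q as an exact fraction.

Q = 151414802/40867895 in ≈ 3.705 in

Wet (AMC III): CN(III) = 23·46/(10 + 0.13·46) = 1058/(799/50) = 52900/799 ≈ 66.208
S = 1000/(52900/799) − 10 = 2700/529 in ≈ 5.104 in
Ia = 0.2S: 0.2·5.104 = 1.021 in (exactly 540/529)
Since P=7.600 > Ia=1.021: effective rainfall P−Ia = 17402/2645 in
Runoff Q = (P−Ia)²/(P−Ia+S) = (6.579)²/(6.579+5.104) = 151414802/40867895 ≈ 3.705 in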